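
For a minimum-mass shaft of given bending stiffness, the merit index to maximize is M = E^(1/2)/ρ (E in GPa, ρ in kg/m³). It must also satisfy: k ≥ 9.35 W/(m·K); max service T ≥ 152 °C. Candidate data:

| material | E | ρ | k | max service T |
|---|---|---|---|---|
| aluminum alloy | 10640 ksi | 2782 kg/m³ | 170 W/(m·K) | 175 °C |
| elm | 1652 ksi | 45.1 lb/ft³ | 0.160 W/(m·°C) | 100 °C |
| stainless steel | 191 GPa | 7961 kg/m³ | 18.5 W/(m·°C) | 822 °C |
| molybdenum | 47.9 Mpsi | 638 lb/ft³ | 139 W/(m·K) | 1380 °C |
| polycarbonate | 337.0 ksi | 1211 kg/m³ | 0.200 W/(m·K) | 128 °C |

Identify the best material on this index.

Screen on constraints: k ≥ 9.35 W/(m·K); max service T ≥ 152 °C. Survivors: aluminum alloy, stainless steel, molybdenum.
Putting every candidate on a common basis:
  aluminum alloy: E = 73.36 GPa, ρ = 2782 kg/m³
  stainless steel: E = 191.0 GPa, ρ = 7961 kg/m³
  molybdenum: E = 330.3 GPa, ρ = 10220 kg/m³
  aluminum alloy: M = 3.08×10⁻³
  molybdenum: M = 1.78×10⁻³
  stainless steel: M = 1.74×10⁻³
Aluminum alloy has the largest M.

aluminum alloy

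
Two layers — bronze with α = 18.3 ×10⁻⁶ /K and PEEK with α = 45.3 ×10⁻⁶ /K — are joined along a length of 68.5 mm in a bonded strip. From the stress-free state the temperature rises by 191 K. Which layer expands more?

α(bronze) = 18.3×10⁻⁶/K vs α(PEEK) = 45.3×10⁻⁶/K.
Higher α expands more for the same ΔT: PEEK.

PEEK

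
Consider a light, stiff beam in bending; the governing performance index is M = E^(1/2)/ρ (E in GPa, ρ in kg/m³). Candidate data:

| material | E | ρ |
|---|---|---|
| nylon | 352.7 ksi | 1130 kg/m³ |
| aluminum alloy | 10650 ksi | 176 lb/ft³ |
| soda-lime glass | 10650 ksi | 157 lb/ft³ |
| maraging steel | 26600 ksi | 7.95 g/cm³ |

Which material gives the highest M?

In SI units:
  nylon: E = 2.432 GPa, ρ = 1130 kg/m³
  aluminum alloy: E = 73.43 GPa, ρ = 2819 kg/m³
  soda-lime glass: E = 73.43 GPa, ρ = 2515 kg/m³
  maraging steel: E = 183.4 GPa, ρ = 7950 kg/m³
  soda-lime glass: M = 3.41×10⁻³
  aluminum alloy: M = 3.04×10⁻³
  maraging steel: M = 1.70×10⁻³
  nylon: M = 1.38×10⁻³
The maximum is for soda-lime glass.

soda-lime glass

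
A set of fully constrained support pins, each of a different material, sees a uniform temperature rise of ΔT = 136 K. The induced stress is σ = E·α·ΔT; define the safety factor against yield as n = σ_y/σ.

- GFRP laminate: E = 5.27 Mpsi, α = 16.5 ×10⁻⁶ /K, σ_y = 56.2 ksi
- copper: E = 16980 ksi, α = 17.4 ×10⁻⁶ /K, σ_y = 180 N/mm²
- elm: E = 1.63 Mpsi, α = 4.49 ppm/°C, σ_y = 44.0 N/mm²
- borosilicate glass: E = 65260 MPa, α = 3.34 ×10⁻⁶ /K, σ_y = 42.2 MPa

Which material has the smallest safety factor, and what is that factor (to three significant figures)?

copper, n = 0.650

With everything in SI (GPa, ×10⁻⁶/K, MPa):
  GFRP laminate: E = 36.34, α = 16.5, σ_y = 387.5 → σ = 81.5 MPa, n = 4.75
  copper: E = 117.1, α = 17.4, σ_y = 180.0 → σ = 277 MPa, n = 0.650
  elm: E = 11.24, α = 4.49, σ_y = 44.00 → σ = 6.86 MPa, n = 6.41
  borosilicate glass: E = 65.26, α = 3.34, σ_y = 42.20 → σ = 29.6 MPa, n = 1.42
The minimum is copper at n = 0.650.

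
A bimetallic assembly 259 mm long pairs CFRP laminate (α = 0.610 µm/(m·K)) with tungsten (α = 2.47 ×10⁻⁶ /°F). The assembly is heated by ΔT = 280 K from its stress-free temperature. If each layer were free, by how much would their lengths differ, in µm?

278 µm

tungsten: α = 2.47×10⁻⁶/°F × 9/5 = 4.45×10⁻⁶/K.
Δα = |0.610 − 4.45|×10⁻⁶/K = 3.84×10⁻⁶/K.
ΔL_mismatch = Δα·L·ΔT = 3.84×10⁻⁶ × 259.0 mm × 280.0 K = 278 µm.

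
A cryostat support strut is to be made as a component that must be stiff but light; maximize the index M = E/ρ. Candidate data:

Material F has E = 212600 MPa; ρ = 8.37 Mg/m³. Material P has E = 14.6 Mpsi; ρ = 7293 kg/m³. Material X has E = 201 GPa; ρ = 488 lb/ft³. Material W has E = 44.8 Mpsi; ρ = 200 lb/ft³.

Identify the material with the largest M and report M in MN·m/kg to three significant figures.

material W, M = 96.4 MN·m/kg

Putting every candidate on a common basis:
  material F: E = 212.6 GPa, ρ = 8370 kg/m³
  material P: E = 100.7 GPa, ρ = 7293 kg/m³
  material X: E = 201.0 GPa, ρ = 7817 kg/m³
  material W: E = 308.9 GPa, ρ = 3204 kg/m³
  material W: M = 96.4 MN·m/kg
  material X: M = 25.7 MN·m/kg
  material F: M = 25.4 MN·m/kg
  material P: M = 13.8 MN·m/kg
The maximum is for material W.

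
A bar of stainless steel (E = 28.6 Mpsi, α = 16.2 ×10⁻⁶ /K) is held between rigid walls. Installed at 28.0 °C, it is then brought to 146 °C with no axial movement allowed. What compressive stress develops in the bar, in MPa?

E = 28.6 Mpsi = 197.2 GPa.
ΔT = 118.0 K. Constrained thermal stress σ = E·α·ΔT = 197.2×10³ MPa × 16.2×10⁻⁶ × 118.0 = 377 MPa (compressive).

377 MPa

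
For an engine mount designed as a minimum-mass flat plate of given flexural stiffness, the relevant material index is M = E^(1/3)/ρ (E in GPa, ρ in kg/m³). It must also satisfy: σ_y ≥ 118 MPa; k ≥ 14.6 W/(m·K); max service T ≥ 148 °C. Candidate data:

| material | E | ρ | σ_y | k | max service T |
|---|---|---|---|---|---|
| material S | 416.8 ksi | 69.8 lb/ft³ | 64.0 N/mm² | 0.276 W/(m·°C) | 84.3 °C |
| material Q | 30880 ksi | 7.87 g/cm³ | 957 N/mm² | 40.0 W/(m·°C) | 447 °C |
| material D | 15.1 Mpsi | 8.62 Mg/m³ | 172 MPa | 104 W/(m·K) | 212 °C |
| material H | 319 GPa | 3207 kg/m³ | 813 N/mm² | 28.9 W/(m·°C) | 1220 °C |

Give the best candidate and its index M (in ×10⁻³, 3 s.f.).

Screen on constraints: σ_y ≥ 118 MPa; k ≥ 14.6 W/(m·K); max service T ≥ 148 °C. Survivors: material Q, material D, material H.
Normalizing units and computing the index:
  material Q: E = 212.9 GPa, ρ = 7870 kg/m³
  material D: E = 104.1 GPa, ρ = 8620 kg/m³
  material H: E = 319.0 GPa, ρ = 3207 kg/m³
  material H: M = 2.13×10⁻³
  material Q: M = 0.759×10⁻³
  material D: M = 0.546×10⁻³
Material H has the largest M.

material H, M = 2.13×10⁻³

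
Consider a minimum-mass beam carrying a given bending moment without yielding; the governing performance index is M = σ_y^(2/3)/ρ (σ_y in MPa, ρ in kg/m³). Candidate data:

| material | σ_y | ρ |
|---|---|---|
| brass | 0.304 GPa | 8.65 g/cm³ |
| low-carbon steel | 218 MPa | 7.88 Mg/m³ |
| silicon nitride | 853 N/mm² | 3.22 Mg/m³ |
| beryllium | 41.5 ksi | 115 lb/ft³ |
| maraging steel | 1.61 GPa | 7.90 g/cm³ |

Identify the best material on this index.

silicon nitride

Putting every candidate on a common basis:
  brass: σ_y = 304.0 MPa, ρ = 8650 kg/m³
  low-carbon steel: σ_y = 218.0 MPa, ρ = 7880 kg/m³
  silicon nitride: σ_y = 853.0 MPa, ρ = 3220 kg/m³
  beryllium: σ_y = 286.1 MPa, ρ = 1842 kg/m³
  maraging steel: σ_y = 1610 MPa, ρ = 7900 kg/m³
  silicon nitride: M = 27.9×10⁻³
  beryllium: M = 23.6×10⁻³
  maraging steel: M = 17.4×10⁻³
  brass: M = 5.23×10⁻³
  low-carbon steel: M = 4.60×10⁻³
Highest index: silicon nitride.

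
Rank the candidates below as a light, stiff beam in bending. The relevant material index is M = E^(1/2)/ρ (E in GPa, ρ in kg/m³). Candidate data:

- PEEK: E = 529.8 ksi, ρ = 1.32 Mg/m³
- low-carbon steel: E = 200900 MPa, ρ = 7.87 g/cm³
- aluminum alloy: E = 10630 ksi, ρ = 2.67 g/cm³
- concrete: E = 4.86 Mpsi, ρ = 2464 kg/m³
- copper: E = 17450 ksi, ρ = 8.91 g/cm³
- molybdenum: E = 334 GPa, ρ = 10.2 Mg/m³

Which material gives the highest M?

After converting to SI:
  PEEK: E = 3.653 GPa, ρ = 1320 kg/m³
  low-carbon steel: E = 200.9 GPa, ρ = 7870 kg/m³
  aluminum alloy: E = 73.29 GPa, ρ = 2670 kg/m³
  concrete: E = 33.51 GPa, ρ = 2464 kg/m³
  copper: E = 120.3 GPa, ρ = 8910 kg/m³
  molybdenum: E = 334.0 GPa, ρ = 10200 kg/m³
  aluminum alloy: M = 3.21×10⁻³
  concrete: M = 2.35×10⁻³
  low-carbon steel: M = 1.80×10⁻³
  molybdenum: M = 1.79×10⁻³
  PEEK: M = 1.45×10⁻³
  copper: M = 1.23×10⁻³
Highest index: aluminum alloy.

aluminum alloy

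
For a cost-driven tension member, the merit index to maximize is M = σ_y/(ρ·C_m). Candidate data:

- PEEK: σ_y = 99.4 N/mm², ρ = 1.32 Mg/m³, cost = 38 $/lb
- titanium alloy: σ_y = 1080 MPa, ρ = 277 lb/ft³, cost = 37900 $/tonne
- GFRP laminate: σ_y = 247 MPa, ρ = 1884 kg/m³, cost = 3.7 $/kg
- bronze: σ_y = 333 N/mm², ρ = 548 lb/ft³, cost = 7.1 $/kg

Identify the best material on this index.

Convert each candidate to consistent units, then evaluate M:
  PEEK: σ_y = 99.40 MPa, ρ = 1320 kg/m³, cost = 83.77 $/kg
  titanium alloy: σ_y = 1080 MPa, ρ = 4437 kg/m³, cost = 37.90 $/kg
  GFRP laminate: σ_y = 247.0 MPa, ρ = 1884 kg/m³, cost = 3.700 $/kg
  bronze: σ_y = 333.0 MPa, ρ = 8778 kg/m³, cost = 7.100 $/kg
  GFRP laminate: M = 35.4 kN·m per $
  titanium alloy: M = 6.42 kN·m per $
  bronze: M = 5.34 kN·m per $
  PEEK: M = 0.899 kN·m per $
GFRP laminate ranks first.

GFRP laminate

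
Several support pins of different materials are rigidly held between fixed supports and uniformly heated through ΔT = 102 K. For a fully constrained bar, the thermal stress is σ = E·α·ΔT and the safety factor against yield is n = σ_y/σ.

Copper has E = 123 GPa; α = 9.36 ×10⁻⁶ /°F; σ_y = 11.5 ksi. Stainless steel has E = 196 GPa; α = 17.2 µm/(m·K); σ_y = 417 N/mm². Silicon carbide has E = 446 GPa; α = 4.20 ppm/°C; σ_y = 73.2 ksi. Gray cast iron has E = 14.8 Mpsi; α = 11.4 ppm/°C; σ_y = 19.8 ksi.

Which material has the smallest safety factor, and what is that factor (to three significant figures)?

Converting E to GPa, α to ×10⁻⁶/K, σ_y to MPa, then σ and n for each:
  copper: E = 123.0, α = 16.8, σ_y = 79.29 → σ = 211 MPa, n = 0.375
  stainless steel: E = 196.0, α = 17.2, σ_y = 417.0 → σ = 344 MPa, n = 1.21
  silicon carbide: E = 446.0, α = 4.20, σ_y = 504.7 → σ = 191 MPa, n = 2.64
  gray cast iron: E = 102.0, α = 11.4, σ_y = 136.5 → σ = 119 MPa, n = 1.15
The minimum is copper at n = 0.375.

copper, n = 0.375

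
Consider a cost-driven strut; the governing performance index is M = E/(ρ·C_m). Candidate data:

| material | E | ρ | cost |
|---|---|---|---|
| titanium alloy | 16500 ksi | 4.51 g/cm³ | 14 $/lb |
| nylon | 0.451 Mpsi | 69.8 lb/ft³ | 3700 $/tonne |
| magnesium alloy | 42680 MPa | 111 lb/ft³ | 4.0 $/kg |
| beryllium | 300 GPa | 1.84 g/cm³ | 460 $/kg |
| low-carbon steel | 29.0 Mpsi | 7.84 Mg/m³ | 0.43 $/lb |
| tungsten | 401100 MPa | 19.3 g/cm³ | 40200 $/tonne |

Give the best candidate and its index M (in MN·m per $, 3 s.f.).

low-carbon steel, M = 26.9 MN·m per $

After converting to SI:
  titanium alloy: E = 113.8 GPa, ρ = 4510 kg/m³, cost = 30.86 $/kg
  nylon: E = 3.110 GPa, ρ = 1118 kg/m³, cost = 3.700 $/kg
  magnesium alloy: E = 42.68 GPa, ρ = 1778 kg/m³, cost = 4.000 $/kg
  beryllium: E = 300.0 GPa, ρ = 1840 kg/m³, cost = 460.0 $/kg
  low-carbon steel: E = 199.9 GPa, ρ = 7840 kg/m³, cost = 0.9480 $/kg
  tungsten: E = 401.1 GPa, ρ = 19300 kg/m³, cost = 40.20 $/kg
  low-carbon steel: M = 26.9 MN·m per $
  magnesium alloy: M = 6.00 MN·m per $
  titanium alloy: M = 0.817 MN·m per $
  nylon: M = 0.752 MN·m per $
  tungsten: M = 0.517 MN·m per $
  beryllium: M = 0.354 MN·m per $
The maximum is for low-carbon steel.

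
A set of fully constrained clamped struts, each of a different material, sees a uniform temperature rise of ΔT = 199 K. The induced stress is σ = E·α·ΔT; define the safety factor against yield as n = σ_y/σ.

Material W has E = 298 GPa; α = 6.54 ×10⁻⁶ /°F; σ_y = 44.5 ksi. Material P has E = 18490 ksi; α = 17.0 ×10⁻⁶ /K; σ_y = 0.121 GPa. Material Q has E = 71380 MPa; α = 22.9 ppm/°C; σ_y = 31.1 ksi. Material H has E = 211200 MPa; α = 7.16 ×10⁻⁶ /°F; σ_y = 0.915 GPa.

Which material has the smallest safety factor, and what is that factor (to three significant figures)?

Per material, after unit conversion:
  material W: E = 298.0, α = 11.8, σ_y = 306.8 → σ = 698 MPa, n = 0.440
  material P: E = 127.5, α = 17.0, σ_y = 121.0 → σ = 431 MPa, n = 0.281
  material Q: E = 71.38, α = 22.9, σ_y = 214.4 → σ = 325 MPa, n = 0.659
  material H: E = 211.2, α = 12.9, σ_y = 915.0 → σ = 542 MPa, n = 1.69
The minimum is material P at n = 0.281.

material P, n = 0.281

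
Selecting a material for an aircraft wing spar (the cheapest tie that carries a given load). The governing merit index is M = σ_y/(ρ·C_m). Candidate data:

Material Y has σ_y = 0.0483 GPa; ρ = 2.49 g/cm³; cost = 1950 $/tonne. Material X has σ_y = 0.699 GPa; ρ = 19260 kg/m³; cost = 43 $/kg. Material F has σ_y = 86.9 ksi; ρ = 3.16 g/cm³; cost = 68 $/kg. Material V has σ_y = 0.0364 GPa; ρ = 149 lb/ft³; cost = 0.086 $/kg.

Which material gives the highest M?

material V

In SI units:
  material Y: σ_y = 48.30 MPa, ρ = 2490 kg/m³, cost = 1.950 $/kg
  material X: σ_y = 699.0 MPa, ρ = 19260 kg/m³, cost = 43.00 $/kg
  material F: σ_y = 599.2 MPa, ρ = 3160 kg/m³, cost = 68.00 $/kg
  material V: σ_y = 36.40 MPa, ρ = 2387 kg/m³, cost = 0.08600 $/kg
  material V: M = 177 kN·m per $
  material Y: M = 9.95 kN·m per $
  material F: M = 2.79 kN·m per $
  material X: M = 0.844 kN·m per $
Material V has the largest M.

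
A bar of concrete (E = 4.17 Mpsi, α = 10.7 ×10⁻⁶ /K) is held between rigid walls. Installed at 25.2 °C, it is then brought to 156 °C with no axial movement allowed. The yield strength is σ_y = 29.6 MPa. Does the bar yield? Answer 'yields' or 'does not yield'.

yields

E = 4.17 Mpsi = 28.75 GPa.
ΔT = 130.8 K. Constrained thermal stress σ = E·α·ΔT = 28.75×10³ MPa × 10.7×10⁻⁶ × 130.8 = 40.2 MPa (compressive).
Compare to σ_y = 29.6 MPa: σ ≥ σ_y, so it yields.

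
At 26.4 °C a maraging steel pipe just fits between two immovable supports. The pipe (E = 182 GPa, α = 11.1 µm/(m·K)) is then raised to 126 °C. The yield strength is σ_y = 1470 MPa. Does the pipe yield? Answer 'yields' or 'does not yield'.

ΔT = 99.60 K. Constrained thermal stress σ = E·α·ΔT = 182.0×10³ MPa × 11.1×10⁻⁶ × 99.60 = 201 MPa (compressive).
Compare to σ_y = 1470 MPa: σ < σ_y, so it does not yield.

does not yield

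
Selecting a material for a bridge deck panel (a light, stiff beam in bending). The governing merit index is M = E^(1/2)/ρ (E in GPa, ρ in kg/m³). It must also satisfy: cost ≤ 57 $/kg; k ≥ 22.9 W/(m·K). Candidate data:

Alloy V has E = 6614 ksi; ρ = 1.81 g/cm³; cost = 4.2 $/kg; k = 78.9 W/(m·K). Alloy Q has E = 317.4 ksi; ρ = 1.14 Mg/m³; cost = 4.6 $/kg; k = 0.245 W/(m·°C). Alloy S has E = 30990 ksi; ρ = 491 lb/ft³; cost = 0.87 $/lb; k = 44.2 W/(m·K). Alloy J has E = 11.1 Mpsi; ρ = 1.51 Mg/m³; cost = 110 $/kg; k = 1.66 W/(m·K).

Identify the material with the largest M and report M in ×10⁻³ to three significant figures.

alloy V, M = 3.73×10⁻³

Screen on constraints: cost ≤ 57 $/kg; k ≥ 22.9 W/(m·K). Survivors: alloy V, alloy S.
Convert each candidate to consistent units, then evaluate M:
  alloy V: E = 45.60 GPa, ρ = 1810 kg/m³
  alloy S: E = 213.7 GPa, ρ = 7865 kg/m³
  alloy V: M = 3.73×10⁻³
  alloy S: M = 1.86×10⁻³
Highest index: alloy V.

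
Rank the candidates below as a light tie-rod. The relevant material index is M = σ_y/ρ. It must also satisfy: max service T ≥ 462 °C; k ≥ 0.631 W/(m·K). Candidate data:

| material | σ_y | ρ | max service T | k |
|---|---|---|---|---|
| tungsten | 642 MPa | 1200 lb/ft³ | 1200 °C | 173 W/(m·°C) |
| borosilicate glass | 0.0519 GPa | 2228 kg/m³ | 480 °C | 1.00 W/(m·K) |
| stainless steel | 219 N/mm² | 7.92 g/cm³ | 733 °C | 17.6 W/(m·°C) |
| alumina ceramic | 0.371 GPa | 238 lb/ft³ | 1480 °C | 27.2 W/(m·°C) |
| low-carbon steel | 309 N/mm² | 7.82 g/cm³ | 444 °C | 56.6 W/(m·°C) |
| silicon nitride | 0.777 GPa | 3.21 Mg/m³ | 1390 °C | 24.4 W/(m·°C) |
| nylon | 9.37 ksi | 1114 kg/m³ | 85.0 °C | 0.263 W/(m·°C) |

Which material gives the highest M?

silicon nitride

Screen on constraints: max service T ≥ 462 °C; k ≥ 0.631 W/(m·K). Survivors: tungsten, borosilicate glass, stainless steel, alumina ceramic, silicon nitride.
In SI units:
  tungsten: σ_y = 642.0 MPa, ρ = 19220 kg/m³
  borosilicate glass: σ_y = 51.90 MPa, ρ = 2228 kg/m³
  stainless steel: σ_y = 219.0 MPa, ρ = 7920 kg/m³
  alumina ceramic: σ_y = 371.0 MPa, ρ = 3812 kg/m³
  silicon nitride: σ_y = 777.0 MPa, ρ = 3210 kg/m³
  silicon nitride: M = 242 kN·m/kg
  alumina ceramic: M = 97.3 kN·m/kg
  tungsten: M = 33.4 kN·m/kg
  stainless steel: M = 27.7 kN·m/kg
  borosilicate glass: M = 23.3 kN·m/kg
The maximum is for silicon nitride.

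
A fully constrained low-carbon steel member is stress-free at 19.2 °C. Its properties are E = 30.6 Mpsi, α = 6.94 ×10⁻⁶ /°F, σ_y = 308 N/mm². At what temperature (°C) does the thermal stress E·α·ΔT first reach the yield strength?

E = 30.6 Mpsi = 211.0 GPa.
α = 6.94×10⁻⁶/°F × 9/5 = 12.5×10⁻⁶/K.
σ_y = 308 N/mm² = 308.0 MPa.
E·α·ΔT = 308.0 MPa ⇒ ΔT = 308.0 / (211.0×10³ × 12.5×10⁻⁶) = 116.9 K.
T = 19.2 + 116.9 = 136.1 °C.

136 °C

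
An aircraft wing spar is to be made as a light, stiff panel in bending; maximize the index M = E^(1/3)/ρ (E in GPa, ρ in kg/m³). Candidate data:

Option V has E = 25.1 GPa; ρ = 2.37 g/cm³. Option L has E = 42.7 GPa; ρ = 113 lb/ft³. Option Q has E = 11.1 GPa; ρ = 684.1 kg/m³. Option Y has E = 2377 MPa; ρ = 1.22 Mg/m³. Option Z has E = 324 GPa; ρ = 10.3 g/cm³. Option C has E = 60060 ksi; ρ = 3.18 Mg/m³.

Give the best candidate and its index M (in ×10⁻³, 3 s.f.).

option Q, M = 3.26×10⁻³

In SI units:
  option V: E = 25.10 GPa, ρ = 2370 kg/m³
  option L: E = 42.70 GPa, ρ = 1810 kg/m³
  option Q: E = 11.10 GPa, ρ = 684.1 kg/m³
  option Y: E = 2.377 GPa, ρ = 1220 kg/m³
  option Z: E = 324.0 GPa, ρ = 10300 kg/m³
  option C: E = 414.1 GPa, ρ = 3180 kg/m³
  option Q: M = 3.26×10⁻³
  option C: M = 2.34×10⁻³
  option L: M = 1.93×10⁻³
  option V: M = 1.24×10⁻³
  option Y: M = 1.09×10⁻³
  option Z: M = 0.667×10⁻³
Option Q ranks first.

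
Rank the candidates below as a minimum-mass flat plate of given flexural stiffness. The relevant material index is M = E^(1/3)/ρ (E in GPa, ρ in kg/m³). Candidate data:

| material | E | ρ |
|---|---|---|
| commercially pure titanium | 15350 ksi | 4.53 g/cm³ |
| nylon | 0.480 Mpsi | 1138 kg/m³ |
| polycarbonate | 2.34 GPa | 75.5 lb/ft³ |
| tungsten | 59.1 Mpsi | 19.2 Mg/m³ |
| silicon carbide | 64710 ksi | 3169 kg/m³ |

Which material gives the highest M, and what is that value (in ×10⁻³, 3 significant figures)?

Putting every candidate on a common basis:
  commercially pure titanium: E = 105.8 GPa, ρ = 4530 kg/m³
  nylon: E = 3.309 GPa, ρ = 1138 kg/m³
  polycarbonate: E = 2.340 GPa, ρ = 1209 kg/m³
  tungsten: E = 407.5 GPa, ρ = 19200 kg/m³
  silicon carbide: E = 446.2 GPa, ρ = 3169 kg/m³
  silicon carbide: M = 2.41×10⁻³
  nylon: M = 1.31×10⁻³
  polycarbonate: M = 1.10×10⁻³
  commercially pure titanium: M = 1.04×10⁻³
  tungsten: M = 0.386×10⁻³
Highest index: silicon carbide.

silicon carbide, M = 2.41×10⁻³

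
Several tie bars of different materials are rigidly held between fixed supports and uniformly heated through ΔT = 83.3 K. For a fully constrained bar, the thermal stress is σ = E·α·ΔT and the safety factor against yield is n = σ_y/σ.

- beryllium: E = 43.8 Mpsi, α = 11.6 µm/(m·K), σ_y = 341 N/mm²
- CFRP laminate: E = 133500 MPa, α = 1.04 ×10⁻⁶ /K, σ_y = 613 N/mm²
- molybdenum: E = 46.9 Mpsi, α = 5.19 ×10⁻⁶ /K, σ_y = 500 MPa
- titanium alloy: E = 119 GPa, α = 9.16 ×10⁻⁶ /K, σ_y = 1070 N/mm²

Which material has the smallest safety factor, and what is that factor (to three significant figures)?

beryllium, n = 1.17

In consistent units (E in GPa, α in ×10⁻⁶/K, σ_y in MPa):
  beryllium: E = 302.0, α = 11.6, σ_y = 341.0 → σ = 292 MPa, n = 1.17
  CFRP laminate: E = 133.5, α = 1.04, σ_y = 613.0 → σ = 11.6 MPa, n = 53.0
  molybdenum: E = 323.4, α = 5.19, σ_y = 500.0 → σ = 140 MPa, n = 3.58
  titanium alloy: E = 119.0, α = 9.16, σ_y = 1070 → σ = 90.8 MPa, n = 11.8
Beryllium has the lowest safety factor, n = 1.17.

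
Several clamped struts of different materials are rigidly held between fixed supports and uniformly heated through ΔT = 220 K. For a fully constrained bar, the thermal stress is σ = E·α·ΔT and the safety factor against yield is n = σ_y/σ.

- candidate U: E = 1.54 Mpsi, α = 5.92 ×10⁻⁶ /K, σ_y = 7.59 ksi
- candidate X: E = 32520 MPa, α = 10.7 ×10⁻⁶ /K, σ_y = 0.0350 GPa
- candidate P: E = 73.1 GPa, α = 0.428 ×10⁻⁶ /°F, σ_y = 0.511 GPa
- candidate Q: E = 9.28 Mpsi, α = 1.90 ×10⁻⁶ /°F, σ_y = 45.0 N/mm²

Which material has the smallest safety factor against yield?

Per material, after unit conversion:
  candidate U: E = 10.62, α = 5.92, σ_y = 52.33 → σ = 13.8 MPa, n = 3.78
  candidate X: E = 32.52, α = 10.7, σ_y = 35.00 → σ = 76.6 MPa, n = 0.457
  candidate P: E = 73.10, α = 0.770, σ_y = 511.0 → σ = 12.4 MPa, n = 41.2
  candidate Q: E = 63.98, α = 3.42, σ_y = 45.00 → σ = 48.1 MPa, n = 0.935
Candidate X has the lowest safety factor, n = 0.457.

candidate X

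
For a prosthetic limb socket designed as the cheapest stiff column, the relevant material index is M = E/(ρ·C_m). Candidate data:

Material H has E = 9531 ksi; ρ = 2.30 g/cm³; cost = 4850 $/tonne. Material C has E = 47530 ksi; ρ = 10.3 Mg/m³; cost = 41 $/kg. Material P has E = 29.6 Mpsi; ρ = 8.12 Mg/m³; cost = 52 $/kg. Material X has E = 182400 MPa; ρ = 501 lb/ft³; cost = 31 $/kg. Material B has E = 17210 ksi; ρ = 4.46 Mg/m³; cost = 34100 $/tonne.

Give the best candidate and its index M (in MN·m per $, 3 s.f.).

material H, M = 5.89 MN·m per $

Convert each candidate to consistent units, then evaluate M:
  material H: E = 65.71 GPa, ρ = 2300 kg/m³, cost = 4.850 $/kg
  material C: E = 327.7 GPa, ρ = 10300 kg/m³, cost = 41.00 $/kg
  material P: E = 204.1 GPa, ρ = 8120 kg/m³, cost = 52.00 $/kg
  material X: E = 182.4 GPa, ρ = 8025 kg/m³, cost = 31.00 $/kg
  material B: E = 118.7 GPa, ρ = 4460 kg/m³, cost = 34.10 $/kg
  material H: M = 5.89 MN·m per $
  material B: M = 0.780 MN·m per $
  material C: M = 0.776 MN·m per $
  material X: M = 0.733 MN·m per $
  material P: M = 0.483 MN·m per $
Highest index: material H.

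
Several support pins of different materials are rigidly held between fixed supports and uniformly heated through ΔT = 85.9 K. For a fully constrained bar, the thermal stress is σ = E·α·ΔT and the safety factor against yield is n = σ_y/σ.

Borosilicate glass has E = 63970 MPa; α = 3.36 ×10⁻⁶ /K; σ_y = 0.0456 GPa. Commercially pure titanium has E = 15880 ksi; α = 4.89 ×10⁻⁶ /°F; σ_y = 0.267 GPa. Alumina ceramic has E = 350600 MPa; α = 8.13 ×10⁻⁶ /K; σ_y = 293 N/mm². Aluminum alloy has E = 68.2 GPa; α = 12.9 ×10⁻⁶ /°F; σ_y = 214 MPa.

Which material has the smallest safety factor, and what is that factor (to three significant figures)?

alumina ceramic, n = 1.20

With everything in SI (GPa, ×10⁻⁶/K, MPa):
  borosilicate glass: E = 63.97, α = 3.36, σ_y = 45.60 → σ = 18.5 MPa, n = 2.47
  commercially pure titanium: E = 109.5, α = 8.80, σ_y = 267.0 → σ = 82.8 MPa, n = 3.23
  alumina ceramic: E = 350.6, α = 8.13, σ_y = 293.0 → σ = 245 MPa, n = 1.20
  aluminum alloy: E = 68.20, α = 23.2, σ_y = 214.0 → σ = 136 MPa, n = 1.57
Smallest n: alumina ceramic with n = 1.20.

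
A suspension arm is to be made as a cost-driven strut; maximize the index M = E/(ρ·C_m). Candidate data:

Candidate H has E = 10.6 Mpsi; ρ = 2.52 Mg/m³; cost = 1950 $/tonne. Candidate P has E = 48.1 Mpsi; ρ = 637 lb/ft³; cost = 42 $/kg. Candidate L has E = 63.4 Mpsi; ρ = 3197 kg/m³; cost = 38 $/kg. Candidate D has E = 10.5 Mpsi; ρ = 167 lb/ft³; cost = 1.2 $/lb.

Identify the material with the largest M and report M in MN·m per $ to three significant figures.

candidate H, M = 14.9 MN·m per $

Normalizing units and computing the index:
  candidate H: E = 73.08 GPa, ρ = 2520 kg/m³, cost = 1.950 $/kg
  candidate P: E = 331.6 GPa, ρ = 10200 kg/m³, cost = 42.00 $/kg
  candidate L: E = 437.1 GPa, ρ = 3197 kg/m³, cost = 38.00 $/kg
  candidate D: E = 72.39 GPa, ρ = 2675 kg/m³, cost = 2.646 $/kg
  candidate H: M = 14.9 MN·m per $
  candidate D: M = 10.2 MN·m per $
  candidate L: M = 3.60 MN·m per $
  candidate P: M = 0.774 MN·m per $
The maximum is for candidate H.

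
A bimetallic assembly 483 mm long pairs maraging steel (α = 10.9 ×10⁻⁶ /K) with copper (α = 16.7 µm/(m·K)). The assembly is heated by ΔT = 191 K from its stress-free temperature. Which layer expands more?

copper

α(maraging steel) = 10.9×10⁻⁶/K vs α(copper) = 16.7×10⁻⁶/K.
Higher α expands more for the same ΔT: copper.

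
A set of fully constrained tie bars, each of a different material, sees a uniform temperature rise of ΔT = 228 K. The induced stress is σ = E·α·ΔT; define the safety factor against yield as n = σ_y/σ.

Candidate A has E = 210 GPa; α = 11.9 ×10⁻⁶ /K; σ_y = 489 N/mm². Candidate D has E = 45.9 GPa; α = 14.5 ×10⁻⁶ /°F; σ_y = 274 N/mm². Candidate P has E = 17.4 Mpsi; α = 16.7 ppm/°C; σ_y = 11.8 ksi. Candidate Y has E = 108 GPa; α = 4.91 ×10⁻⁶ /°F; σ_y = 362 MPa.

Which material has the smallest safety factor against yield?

Per material, after unit conversion:
  candidate A: E = 210.0, α = 11.9, σ_y = 489.0 → σ = 570 MPa, n = 0.858
  candidate D: E = 45.90, α = 26.1, σ_y = 274.0 → σ = 273 MPa, n = 1.00
  candidate P: E = 120.0, α = 16.7, σ_y = 81.36 → σ = 457 MPa, n = 0.178
  candidate Y: E = 108.0, α = 8.84, σ_y = 362.0 → σ = 218 MPa, n = 1.66
Candidate P has the lowest safety factor, n = 0.178.

candidate P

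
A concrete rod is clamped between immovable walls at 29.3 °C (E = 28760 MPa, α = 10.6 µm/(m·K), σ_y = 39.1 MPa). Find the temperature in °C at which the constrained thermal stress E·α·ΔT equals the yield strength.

158 °C

E = 28760 MPa = 28.76 GPa.
E·α·ΔT = 39.10 MPa ⇒ ΔT = 39.10 / (28.76×10³ × 10.6×10⁻⁶) = 128.3 K.
T = 29.3 + 128.3 = 157.6 °C.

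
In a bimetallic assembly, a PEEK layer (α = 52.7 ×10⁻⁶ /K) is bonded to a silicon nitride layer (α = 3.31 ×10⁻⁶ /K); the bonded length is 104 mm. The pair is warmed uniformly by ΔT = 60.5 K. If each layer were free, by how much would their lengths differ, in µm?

Δα = |52.7 − 3.31|×10⁻⁶/K = 49.4×10⁻⁶/K.
ΔL_mismatch = Δα·L·ΔT = 49.4×10⁻⁶ × 104.0 mm × 60.5 K = 311 µm.

311 µm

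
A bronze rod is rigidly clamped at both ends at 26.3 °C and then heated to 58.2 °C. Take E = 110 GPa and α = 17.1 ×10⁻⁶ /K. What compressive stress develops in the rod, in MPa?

60.0 MPa

ΔT = 31.90 K. Constrained thermal stress σ = E·α·ΔT = 110.0×10³ MPa × 17.1×10⁻⁶ × 31.90 = 60.0 MPa (compressive).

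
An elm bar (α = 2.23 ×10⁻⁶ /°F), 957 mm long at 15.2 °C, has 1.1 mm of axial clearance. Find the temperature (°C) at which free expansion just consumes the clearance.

α = 2.23×10⁻⁶/°F × 9/5 = 4.01×10⁻⁶/K.
α·L₀·ΔT = 1.1 mm ⇒ ΔT = 1.1 / (4.01×10⁻⁶ × 957.0) = 286.4 K.
T = 15.2 + 286.4 = 301.6 °C.

302 °C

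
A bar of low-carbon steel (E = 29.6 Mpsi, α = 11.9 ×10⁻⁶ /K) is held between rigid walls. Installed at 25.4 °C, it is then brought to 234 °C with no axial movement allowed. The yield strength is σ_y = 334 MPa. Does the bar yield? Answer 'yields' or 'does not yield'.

yields

E = 29.6 Mpsi = 204.1 GPa.
ΔT = 208.6 K. Constrained thermal stress σ = E·α·ΔT = 204.1×10³ MPa × 11.9×10⁻⁶ × 208.6 = 507 MPa (compressive).
Compare to σ_y = 334 MPa: σ ≥ σ_y, so it yields.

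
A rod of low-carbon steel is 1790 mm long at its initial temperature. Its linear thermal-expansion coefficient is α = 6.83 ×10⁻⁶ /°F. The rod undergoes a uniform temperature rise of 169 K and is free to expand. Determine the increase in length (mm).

3.72 mm

Convert α: 6.83×10⁻⁶/°F × (9/5) = 12.3×10⁻⁶/K.
ΔL = α·L₀·ΔT = 12.3×10⁻⁶ × 1790 mm × 169.0 K = 3.72 mm.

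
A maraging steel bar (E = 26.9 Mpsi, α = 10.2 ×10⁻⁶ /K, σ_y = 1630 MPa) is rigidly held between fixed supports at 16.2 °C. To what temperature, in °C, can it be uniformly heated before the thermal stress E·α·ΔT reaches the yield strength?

E = 26.9 Mpsi = 185.5 GPa.
E·α·ΔT = 1630 MPa ⇒ ΔT = 1630 / (185.5×10³ × 10.2×10⁻⁶) = 861.6 K.
T = 16.2 + 861.6 = 877.8 °C.

878 °C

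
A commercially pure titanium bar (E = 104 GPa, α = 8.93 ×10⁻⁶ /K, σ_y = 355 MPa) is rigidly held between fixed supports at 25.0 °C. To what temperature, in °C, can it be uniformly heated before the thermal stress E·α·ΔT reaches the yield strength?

407 °C

E·α·ΔT = 355.0 MPa ⇒ ΔT = 355.0 / (104.0×10³ × 8.93×10⁻⁶) = 382.2 K.
T = 25.0 + 382.2 = 407.2 °C.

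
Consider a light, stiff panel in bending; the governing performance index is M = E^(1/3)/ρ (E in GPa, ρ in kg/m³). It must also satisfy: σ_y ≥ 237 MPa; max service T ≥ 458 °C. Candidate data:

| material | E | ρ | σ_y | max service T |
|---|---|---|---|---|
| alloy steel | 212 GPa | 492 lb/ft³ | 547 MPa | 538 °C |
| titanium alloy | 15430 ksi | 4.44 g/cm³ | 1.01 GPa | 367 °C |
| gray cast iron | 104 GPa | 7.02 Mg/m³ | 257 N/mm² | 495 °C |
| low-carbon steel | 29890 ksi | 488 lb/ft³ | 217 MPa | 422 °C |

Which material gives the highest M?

Screen on constraints: σ_y ≥ 237 MPa; max service T ≥ 458 °C. Survivors: alloy steel, gray cast iron.
Normalizing units and computing the index:
  alloy steel: E = 212.0 GPa, ρ = 7881 kg/m³
  gray cast iron: E = 104.0 GPa, ρ = 7020 kg/m³
  alloy steel: M = 0.757×10⁻³
  gray cast iron: M = 0.670×10⁻³
Alloy steel has the largest M.

alloy steel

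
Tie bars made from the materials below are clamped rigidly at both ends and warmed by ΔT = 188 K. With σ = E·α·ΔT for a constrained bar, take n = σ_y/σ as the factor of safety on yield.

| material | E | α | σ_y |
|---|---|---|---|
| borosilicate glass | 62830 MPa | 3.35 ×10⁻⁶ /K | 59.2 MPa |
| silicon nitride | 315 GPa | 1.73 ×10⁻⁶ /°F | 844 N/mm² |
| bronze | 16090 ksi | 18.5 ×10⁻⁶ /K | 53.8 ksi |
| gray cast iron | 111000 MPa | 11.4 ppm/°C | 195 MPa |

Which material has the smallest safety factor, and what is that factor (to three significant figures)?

gray cast iron, n = 0.820

Converting E to GPa, α to ×10⁻⁶/K, σ_y to MPa, then σ and n for each:
  borosilicate glass: E = 62.83, α = 3.35, σ_y = 59.20 → σ = 39.6 MPa, n = 1.50
  silicon nitride: E = 315.0, α = 3.11, σ_y = 844.0 → σ = 184 MPa, n = 4.58
  bronze: E = 110.9, α = 18.5, σ_y = 370.9 → σ = 386 MPa, n = 0.961
  gray cast iron: E = 111.0, α = 11.4, σ_y = 195.0 → σ = 238 MPa, n = 0.820
Gray cast iron has the lowest safety factor, n = 0.820.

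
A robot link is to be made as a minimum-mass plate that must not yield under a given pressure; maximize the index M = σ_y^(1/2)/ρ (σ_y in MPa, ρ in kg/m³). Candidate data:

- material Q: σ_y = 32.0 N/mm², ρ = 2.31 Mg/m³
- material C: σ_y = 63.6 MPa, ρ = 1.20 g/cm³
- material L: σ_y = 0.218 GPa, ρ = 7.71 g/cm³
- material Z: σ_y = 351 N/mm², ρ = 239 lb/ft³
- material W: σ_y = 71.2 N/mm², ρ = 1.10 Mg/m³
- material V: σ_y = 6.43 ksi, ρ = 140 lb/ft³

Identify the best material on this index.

After converting to SI:
  material Q: σ_y = 32.00 MPa, ρ = 2310 kg/m³
  material C: σ_y = 63.60 MPa, ρ = 1200 kg/m³
  material L: σ_y = 218.0 MPa, ρ = 7710 kg/m³
  material Z: σ_y = 351.0 MPa, ρ = 3828 kg/m³
  material W: σ_y = 71.20 MPa, ρ = 1100 kg/m³
  material V: σ_y = 44.33 MPa, ρ = 2243 kg/m³
  material W: M = 7.67×10⁻³
  material C: M = 6.65×10⁻³
  material Z: M = 4.89×10⁻³
  material V: M = 2.97×10⁻³
  material Q: M = 2.45×10⁻³
  material L: M = 1.92×10⁻³
Highest index: material W.

material W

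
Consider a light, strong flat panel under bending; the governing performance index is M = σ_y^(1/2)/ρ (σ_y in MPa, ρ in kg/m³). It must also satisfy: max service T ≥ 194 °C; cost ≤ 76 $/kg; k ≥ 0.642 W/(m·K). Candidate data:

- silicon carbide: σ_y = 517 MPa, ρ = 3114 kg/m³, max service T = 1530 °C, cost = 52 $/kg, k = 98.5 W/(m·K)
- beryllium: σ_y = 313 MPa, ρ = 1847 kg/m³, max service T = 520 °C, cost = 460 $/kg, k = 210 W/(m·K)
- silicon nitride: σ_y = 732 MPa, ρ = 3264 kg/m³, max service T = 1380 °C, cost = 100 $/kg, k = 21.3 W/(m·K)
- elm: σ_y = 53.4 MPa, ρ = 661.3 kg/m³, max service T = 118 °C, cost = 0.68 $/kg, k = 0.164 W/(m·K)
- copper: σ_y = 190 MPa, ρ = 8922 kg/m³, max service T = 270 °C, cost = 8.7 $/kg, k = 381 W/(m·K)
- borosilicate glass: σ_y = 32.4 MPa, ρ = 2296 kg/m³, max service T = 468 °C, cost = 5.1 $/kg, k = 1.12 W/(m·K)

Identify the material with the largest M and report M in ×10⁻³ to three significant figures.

Screen on constraints: max service T ≥ 194 °C; cost ≤ 76 $/kg; k ≥ 0.642 W/(m·K). Survivors: silicon carbide, copper, borosilicate glass.
Computing M directly (units already consistent):
  silicon carbide: M = 7.30×10⁻³
  borosilicate glass: M = 2.48×10⁻³
  copper: M = 1.54×10⁻³
Silicon carbide ranks first.

silicon carbide, M = 7.30×10⁻³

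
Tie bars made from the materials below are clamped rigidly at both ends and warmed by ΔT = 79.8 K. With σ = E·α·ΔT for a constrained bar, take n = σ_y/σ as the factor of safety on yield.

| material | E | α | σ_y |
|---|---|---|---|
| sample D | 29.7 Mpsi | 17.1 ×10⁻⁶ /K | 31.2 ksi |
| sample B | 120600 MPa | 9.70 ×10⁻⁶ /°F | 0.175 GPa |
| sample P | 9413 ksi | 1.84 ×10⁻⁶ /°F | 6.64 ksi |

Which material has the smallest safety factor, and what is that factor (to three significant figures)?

Per material, after unit conversion:
  sample D: E = 204.8, α = 17.1, σ_y = 215.1 → σ = 279 MPa, n = 0.770
  sample B: E = 120.6, α = 17.5, σ_y = 175.0 → σ = 168 MPa, n = 1.04
  sample P: E = 64.90, α = 3.31, σ_y = 45.78 → σ = 17.2 MPa, n = 2.67
Smallest n: sample D with n = 0.770.

sample D, n = 0.770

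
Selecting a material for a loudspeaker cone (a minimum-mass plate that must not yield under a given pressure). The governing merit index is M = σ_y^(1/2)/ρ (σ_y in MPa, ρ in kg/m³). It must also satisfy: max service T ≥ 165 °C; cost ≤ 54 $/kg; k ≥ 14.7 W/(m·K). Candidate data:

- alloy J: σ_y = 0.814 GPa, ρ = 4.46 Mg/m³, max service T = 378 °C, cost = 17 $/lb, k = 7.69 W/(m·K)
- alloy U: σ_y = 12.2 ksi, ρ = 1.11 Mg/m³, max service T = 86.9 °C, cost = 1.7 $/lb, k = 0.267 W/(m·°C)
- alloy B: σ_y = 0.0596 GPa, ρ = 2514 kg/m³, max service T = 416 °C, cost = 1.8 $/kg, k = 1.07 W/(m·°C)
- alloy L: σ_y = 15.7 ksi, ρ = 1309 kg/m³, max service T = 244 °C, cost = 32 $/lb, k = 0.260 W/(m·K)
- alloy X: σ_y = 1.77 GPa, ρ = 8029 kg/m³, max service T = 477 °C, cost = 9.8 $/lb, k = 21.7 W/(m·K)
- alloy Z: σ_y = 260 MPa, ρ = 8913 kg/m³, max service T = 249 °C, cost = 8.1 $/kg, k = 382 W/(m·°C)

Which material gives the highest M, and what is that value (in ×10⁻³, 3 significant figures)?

alloy X, M = 5.24×10⁻³

Screen on constraints: max service T ≥ 165 °C; cost ≤ 54 $/kg; k ≥ 14.7 W/(m·K). Survivors: alloy X, alloy Z.
Normalizing units and computing the index:
  alloy X: σ_y = 1770 MPa, ρ = 8029 kg/m³
  alloy Z: σ_y = 260.0 MPa, ρ = 8913 kg/m³
  alloy X: M = 5.24×10⁻³
  alloy Z: M = 1.81×10⁻³
The maximum is for alloy X.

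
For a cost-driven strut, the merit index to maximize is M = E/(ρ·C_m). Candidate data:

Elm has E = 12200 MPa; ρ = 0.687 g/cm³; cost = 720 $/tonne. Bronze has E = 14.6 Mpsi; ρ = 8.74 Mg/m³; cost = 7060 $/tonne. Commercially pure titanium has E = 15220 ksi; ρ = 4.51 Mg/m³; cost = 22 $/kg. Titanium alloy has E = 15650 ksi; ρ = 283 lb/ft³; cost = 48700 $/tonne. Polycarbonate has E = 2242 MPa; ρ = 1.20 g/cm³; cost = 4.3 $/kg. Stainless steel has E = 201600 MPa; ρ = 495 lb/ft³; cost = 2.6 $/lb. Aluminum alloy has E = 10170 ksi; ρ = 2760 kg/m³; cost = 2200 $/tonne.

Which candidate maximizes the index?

After converting to SI:
  elm: E = 12.20 GPa, ρ = 687.0 kg/m³, cost = 0.7200 $/kg
  bronze: E = 100.7 GPa, ρ = 8740 kg/m³, cost = 7.060 $/kg
  commercially pure titanium: E = 104.9 GPa, ρ = 4510 kg/m³, cost = 22.00 $/kg
  titanium alloy: E = 107.9 GPa, ρ = 4533 kg/m³, cost = 48.70 $/kg
  polycarbonate: E = 2.242 GPa, ρ = 1200 kg/m³, cost = 4.300 $/kg
  stainless steel: E = 201.6 GPa, ρ = 7929 kg/m³, cost = 5.732 $/kg
  aluminum alloy: E = 70.12 GPa, ρ = 2760 kg/m³, cost = 2.200 $/kg
  elm: M = 24.7 MN·m per $
  aluminum alloy: M = 11.5 MN·m per $
  stainless steel: M = 4.44 MN·m per $
  bronze: M = 1.63 MN·m per $
  commercially pure titanium: M = 1.06 MN·m per $
  titanium alloy: M = 0.489 MN·m per $
  polycarbonate: M = 0.434 MN·m per $
Elm ranks first.

elm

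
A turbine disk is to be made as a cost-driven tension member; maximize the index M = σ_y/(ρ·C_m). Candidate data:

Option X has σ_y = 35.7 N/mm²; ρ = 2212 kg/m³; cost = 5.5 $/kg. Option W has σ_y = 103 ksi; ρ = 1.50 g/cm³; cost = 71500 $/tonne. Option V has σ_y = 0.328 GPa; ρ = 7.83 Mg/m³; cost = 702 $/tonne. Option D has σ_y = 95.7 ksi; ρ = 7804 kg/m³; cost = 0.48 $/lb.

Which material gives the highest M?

option D

After converting to SI:
  option X: σ_y = 35.70 MPa, ρ = 2212 kg/m³, cost = 5.500 $/kg
  option W: σ_y = 710.2 MPa, ρ = 1500 kg/m³, cost = 71.50 $/kg
  option V: σ_y = 328.0 MPa, ρ = 7830 kg/m³, cost = 0.7020 $/kg
  option D: σ_y = 659.8 MPa, ρ = 7804 kg/m³, cost = 1.058 $/kg
  option D: M = 79.9 kN·m per $
  option V: M = 59.7 kN·m per $
  option W: M = 6.62 kN·m per $
  option X: M = 2.93 kN·m per $
The maximum is for option D.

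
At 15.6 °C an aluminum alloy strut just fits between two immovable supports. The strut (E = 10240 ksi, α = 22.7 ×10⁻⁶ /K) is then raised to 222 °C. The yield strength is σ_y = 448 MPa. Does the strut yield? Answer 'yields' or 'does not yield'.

does not yield

E = 10240 ksi = 70.60 GPa.
ΔT = 206.4 K. Constrained thermal stress σ = E·α·ΔT = 70.60×10³ MPa × 22.7×10⁻⁶ × 206.4 = 331 MPa (compressive).
Compare to σ_y = 448 MPa: σ < σ_y, so it does not yield.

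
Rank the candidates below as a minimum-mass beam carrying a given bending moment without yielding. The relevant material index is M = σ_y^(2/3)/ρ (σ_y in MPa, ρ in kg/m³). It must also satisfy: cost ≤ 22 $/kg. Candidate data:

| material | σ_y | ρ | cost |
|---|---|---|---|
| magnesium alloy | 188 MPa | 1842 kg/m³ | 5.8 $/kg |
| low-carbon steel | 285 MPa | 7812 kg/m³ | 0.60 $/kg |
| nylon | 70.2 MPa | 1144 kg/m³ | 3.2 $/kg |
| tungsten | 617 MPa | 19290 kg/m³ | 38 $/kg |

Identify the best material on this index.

magnesium alloy

Screen on constraints: cost ≤ 22 $/kg. Survivors: magnesium alloy, low-carbon steel, nylon.
Per-candidate index values:
  magnesium alloy: M = 17.8×10⁻³
  nylon: M = 14.9×10⁻³
  low-carbon steel: M = 5.54×10⁻³
Magnesium alloy ranks first.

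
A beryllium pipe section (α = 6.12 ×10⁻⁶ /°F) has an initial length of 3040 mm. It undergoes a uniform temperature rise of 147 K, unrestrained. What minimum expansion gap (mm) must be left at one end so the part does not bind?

Convert α: 6.12×10⁻⁶/°F × (9/5) = 11.0×10⁻⁶/K.
ΔL = α·L₀·ΔT = 11.0×10⁻⁶ × 3040 mm × 147.0 K = 4.92 mm.

4.92 mm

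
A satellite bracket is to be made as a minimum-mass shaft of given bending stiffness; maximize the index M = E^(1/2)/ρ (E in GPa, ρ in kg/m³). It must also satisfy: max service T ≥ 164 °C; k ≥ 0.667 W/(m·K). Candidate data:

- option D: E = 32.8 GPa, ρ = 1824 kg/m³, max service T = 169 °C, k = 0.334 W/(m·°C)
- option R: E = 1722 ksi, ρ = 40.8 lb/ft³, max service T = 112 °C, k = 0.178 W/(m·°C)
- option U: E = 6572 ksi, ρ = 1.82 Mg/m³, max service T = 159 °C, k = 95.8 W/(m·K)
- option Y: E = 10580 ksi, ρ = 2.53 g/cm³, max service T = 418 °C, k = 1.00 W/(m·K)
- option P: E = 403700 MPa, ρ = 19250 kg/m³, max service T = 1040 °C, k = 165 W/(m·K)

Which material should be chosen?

option Y

Screen on constraints: max service T ≥ 164 °C; k ≥ 0.667 W/(m·K). Survivors: option Y, option P.
Putting every candidate on a common basis:
  option Y: E = 72.95 GPa, ρ = 2530 kg/m³
  option P: E = 403.7 GPa, ρ = 19250 kg/m³
  option Y: M = 3.38×10⁻³
  option P: M = 1.04×10⁻³
Highest index: option Y.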